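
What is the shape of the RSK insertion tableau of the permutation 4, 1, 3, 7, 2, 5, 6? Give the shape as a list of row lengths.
RSK row insertion gives P = [[1, 2, 5, 6], [3, 7], [4]], which has shape [4, 2, 1].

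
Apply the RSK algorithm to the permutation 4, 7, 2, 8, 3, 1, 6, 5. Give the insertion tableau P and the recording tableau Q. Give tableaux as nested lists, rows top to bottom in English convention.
Insert each entry of the permutation into P by Schensted row insertion, recording in Q the position of each new cell.

Insert 4: appended to row 1. P = [[4]], Q = [[1]].
Insert 7: appended to row 1. P = [[4, 7]], Q = [[1, 2]].
Insert 2: 2 bumps 4 from row 1; 4 starts row 2. P = [[2, 7], [4]], Q = [[1, 2], [3]].
Insert 8: appended to row 1. P = [[2, 7, 8], [4]], Q = [[1, 2, 4], [3]].
Insert 3: 3 bumps 7 from row 1; 7 appends to row 2. P = [[2, 3, 8], [4, 7]], Q = [[1, 2, 4], [3, 5]].
Insert 1: 1 bumps 2 from row 1; 2 bumps 4 from row 2; 4 starts row 3. P = [[1, 3, 8], [2, 7], [4]], Q = [[1, 2, 4], [3, 5], [6]].
Insert 6: 6 bumps 8 from row 1; 8 appends to row 2. P = [[1, 3, 6], [2, 7, 8], [4]], Q = [[1, 2, 4], [3, 5, 7], [6]].
Insert 5: 5 bumps 6 from row 1; 6 bumps 7 from row 2; 7 appends to row 3. P = [[1, 3, 5], [2, 6, 8], [4, 7]], Q = [[1, 2, 4], [3, 5, 7], [6, 8]].

So P = [[1, 3, 5], [2, 6, 8], [4, 7]], Q = [[1, 2, 4], [3, 5, 7], [6, 8]].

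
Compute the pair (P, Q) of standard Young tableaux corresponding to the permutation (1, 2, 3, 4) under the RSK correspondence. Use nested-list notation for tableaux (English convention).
P = [[1, 2, 3, 4]], Q = [[1, 2, 3, 4]]

Insert each entry of the permutation into P by Schensted row insertion, recording in Q the position of each new cell.

Insert 1: appended to row 1. P = [[1]].
Insert 2: appended to row 1. P = [[1, 2]].
Insert 3: appended to row 1. P = [[1, 2, 3]].
Insert 4: appended to row 1. P = [[1, 2, 3, 4]].

So P = [[1, 2, 3, 4]], Q = [[1, 2, 3, 4]].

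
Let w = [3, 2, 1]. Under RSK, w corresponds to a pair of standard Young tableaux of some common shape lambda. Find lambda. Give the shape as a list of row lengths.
[1, 1, 1]

Row-insert each entry into an empty tableau.

After inserting 3: P = [[3]].
After inserting 2: P = [[2], [3]].
After inserting 1: P = [[1], [2], [3]].

The final insertion tableau P = [[1], [2], [3]] has shape [1, 1, 1].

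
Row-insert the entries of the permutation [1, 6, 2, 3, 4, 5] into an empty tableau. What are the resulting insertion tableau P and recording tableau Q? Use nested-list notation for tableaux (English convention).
Insert each entry of the permutation into P by Schensted row insertion, recording in Q the position of each new cell.

Insert 1: appended to row 1. P = [[1]], Q = [[1]].
Insert 6: appended to row 1. P = [[1, 6]], Q = [[1, 2]].
Insert 2: 2 bumps 6 from row 1; 6 starts row 2. P = [[1, 2], [6]], Q = [[1, 2], [3]].
Insert 3: appended to row 1. P = [[1, 2, 3], [6]], Q = [[1, 2, 4], [3]].
Insert 4: appended to row 1. P = [[1, 2, 3, 4], [6]], Q = [[1, 2, 4, 5], [3]].
Insert 5: appended to row 1. P = [[1, 2, 3, 4, 5], [6]], Q = [[1, 2, 4, 5, 6], [3]].

So P = [[1, 2, 3, 4, 5], [6]], Q = [[1, 2, 4, 5, 6], [3]].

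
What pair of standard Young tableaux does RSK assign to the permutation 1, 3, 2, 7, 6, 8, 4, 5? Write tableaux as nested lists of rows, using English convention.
P = [[1, 2, 4, 5], [3, 6, 8], [7]], Q = [[1, 2, 4, 6], [3, 5, 8], [7]]

Insert each entry of the permutation into P by Schensted row insertion, recording in Q the position of each new cell.

Insert 1: appended to row 1. P = [[1]], Q = [[1]].
Insert 3: appended to row 1. P = [[1, 3]], Q = [[1, 2]].
Insert 2: 2 bumps 3 from row 1; 3 starts row 2. P = [[1, 2], [3]], Q = [[1, 2], [3]].
Insert 7: appended to row 1. P = [[1, 2, 7], [3]], Q = [[1, 2, 4], [3]].
Insert 6: 6 bumps 7 from row 1; 7 appends to row 2. P = [[1, 2, 6], [3, 7]], Q = [[1, 2, 4], [3, 5]].
Insert 8: appended to row 1. P = [[1, 2, 6, 8], [3, 7]], Q = [[1, 2, 4, 6], [3, 5]].
Insert 4: 4 bumps 6 from row 1; 6 bumps 7 from row 2; 7 starts row 3. P = [[1, 2, 4, 8], [3, 6], [7]], Q = [[1, 2, 4, 6], [3, 5], [7]].
Insert 5: 5 bumps 8 from row 1; 8 appends to row 2. P = [[1, 2, 4, 5], [3, 6, 8], [7]], Q = [[1, 2, 4, 6], [3, 5, 8], [7]].

So P = [[1, 2, 4, 5], [3, 6, 8], [7]], Q = [[1, 2, 4, 6], [3, 5, 8], [7]].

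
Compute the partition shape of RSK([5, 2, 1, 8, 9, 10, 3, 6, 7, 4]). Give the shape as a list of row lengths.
Row-insert each entry into an empty tableau.

After inserting 5: P = [[5]].
After inserting 2: P = [[2], [5]].
After inserting 1: P = [[1], [2], [5]].
After inserting 8: P = [[1, 8], [2], [5]].
After inserting 9: P = [[1, 8, 9], [2], [5]].
After inserting 10: P = [[1, 8, 9, 10], [2], [5]].
After inserting 3: P = [[1, 3, 9, 10], [2, 8], [5]].
After inserting 6: P = [[1, 3, 6, 10], [2, 8, 9], [5]].
After inserting 7: P = [[1, 3, 6, 7], [2, 8, 9, 10], [5]].
After inserting 4: P = [[1, 3, 4, 7], [2, 6, 9, 10], [5, 8]].

The final insertion tableau P = [[1, 3, 4, 7], [2, 6, 9, 10], [5, 8]] has shape [4, 4, 2].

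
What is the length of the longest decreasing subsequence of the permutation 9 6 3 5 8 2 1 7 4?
5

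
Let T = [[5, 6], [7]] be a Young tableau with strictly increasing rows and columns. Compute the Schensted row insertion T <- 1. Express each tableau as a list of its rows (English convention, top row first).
[[1, 6], [5], [7]]

In row 1, 1 replaces 5 (the leftmost entry greater than 1); 5 is bumped to row 2. In row 2, 5 replaces 7 (the leftmost entry greater than 5); 7 is bumped to row 3. 7 starts a new row 3. The new tableau is [[1, 6], [5], [7]].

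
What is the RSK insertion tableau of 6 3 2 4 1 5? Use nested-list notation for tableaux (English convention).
Insert 6: appended to row 1. P = [[6]].
Insert 3: 3 bumps 6 from row 1; 6 starts row 2. P = [[3], [6]].
Insert 2: 2 bumps 3 from row 1; 3 bumps 6 from row 2; 6 starts row 3. P = [[2], [3], [6]].
Insert 4: appended to row 1. P = [[2, 4], [3], [6]].
Insert 1: 1 bumps 2 from row 1; 2 bumps 3 from row 2; 3 bumps 6 from row 3; 6 starts row 4. P = [[1, 4], [2], [3], [6]].
Insert 5: appended to row 1. P = [[1, 4, 5], [2], [3], [6]].

So P = [[1, 4, 5], [2], [3], [6]].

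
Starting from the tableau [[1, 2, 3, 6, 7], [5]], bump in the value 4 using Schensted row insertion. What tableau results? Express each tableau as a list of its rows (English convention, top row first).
[[1, 2, 3, 4, 7], [5, 6]]

In row 1, 4 replaces 6 (the leftmost entry greater than 4); 6 is bumped to row 2. 6 is appended to row 2. The new tableau is [[1, 2, 3, 4, 7], [5, 6]].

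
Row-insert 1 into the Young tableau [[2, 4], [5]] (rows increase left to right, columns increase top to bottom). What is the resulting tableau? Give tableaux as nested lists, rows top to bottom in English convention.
In row 1, 1 replaces 2 (the leftmost entry greater than 1); 2 is bumped to row 2. In row 2, 2 replaces 5 (the leftmost entry greater than 2); 5 is bumped to row 3. 5 starts a new row 3. The new tableau is [[1, 4], [2], [5]].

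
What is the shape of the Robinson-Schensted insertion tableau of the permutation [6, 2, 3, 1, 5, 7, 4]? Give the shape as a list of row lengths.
[4, 2, 1]

Row-insert each entry into an empty tableau.

After inserting 6: P = [[6]].
After inserting 2: P = [[2], [6]].
After inserting 3: P = [[2, 3], [6]].
After inserting 1: P = [[1, 3], [2], [6]].
After inserting 5: P = [[1, 3, 5], [2], [6]].
After inserting 7: P = [[1, 3, 5, 7], [2], [6]].
After inserting 4: P = [[1, 3, 4, 7], [2, 5], [6]].

The final insertion tableau P = [[1, 3, 4, 7], [2, 5], [6]] has shape [4, 2, 1].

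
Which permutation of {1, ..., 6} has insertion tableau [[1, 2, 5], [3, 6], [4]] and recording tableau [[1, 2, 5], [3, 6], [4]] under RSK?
1 4 3 2 6 5

Reverse the RSK construction: for i from n down to 1, find the cell of Q containing i, remove the entry at that cell from P, and reverse-bump it up through P; the value ejected from row 1 is w(i).

Step i=6: Q has 6 at row 2, column 2; remove 6 from row 2 of P and reverse-bump: 6 enters row 1 and ejects 5. So w(6) = 5. P is now [[1, 2, 6], [3], [4]].
Step i=5: Q has 5 at row 1, column 3; remove that cell from P, ejecting 6. So w(5) = 6. P is now [[1, 2], [3], [4]].
Step i=4: Q has 4 at row 3, column 1; remove 4 from row 3 of P and reverse-bump: 4 enters row 2 and ejects 3; 3 enters row 1 and ejects 2. So w(4) = 2. P is now [[1, 3], [4]].
Step i=3: Q has 3 at row 2, column 1; remove 4 from row 2 of P and reverse-bump: 4 enters row 1 and ejects 3. So w(3) = 3. P is now [[1, 4]].
Step i=2: Q has 2 at row 1, column 2; remove that cell from P, ejecting 4. So w(2) = 4. P is now [[1]].
Step i=1: Q has 1 at row 1, column 1; remove that cell from P, ejecting 1. So w(1) = 1. P is now [].

So w = 1 4 3 2 6 5.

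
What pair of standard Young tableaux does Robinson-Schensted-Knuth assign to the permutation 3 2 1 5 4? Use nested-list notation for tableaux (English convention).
P = [[1, 4], [2, 5], [3]], Q = [[1, 4], [2, 5], [3]]

Insert each entry of the permutation into P by Schensted row insertion, recording in Q the position of each new cell.

Insert 3: appended to row 1. P = [[3]], Q = [[1]].
Insert 2: 2 bumps 3 from row 1; 3 starts row 2. P = [[2], [3]], Q = [[1], [2]].
Insert 1: 1 bumps 2 from row 1; 2 bumps 3 from row 2; 3 starts row 3. P = [[1], [2], [3]], Q = [[1], [2], [3]].
Insert 5: appended to row 1. P = [[1, 5], [2], [3]], Q = [[1, 4], [2], [3]].
Insert 4: 4 bumps 5 from row 1; 5 appends to row 2. P = [[1, 4], [2, 5], [3]], Q = [[1, 4], [2, 5], [3]].

So P = [[1, 4], [2, 5], [3]], Q = [[1, 4], [2, 5], [3]].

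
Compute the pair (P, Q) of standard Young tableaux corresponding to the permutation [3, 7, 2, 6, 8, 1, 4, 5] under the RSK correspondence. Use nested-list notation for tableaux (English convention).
P = [[1, 4, 5], [2, 6, 8], [3, 7]], Q = [[1, 2, 5], [3, 4, 8], [6, 7]]

Insert each entry of the permutation into P by Schensted row insertion, recording in Q the position of each new cell.

Insert 3: appended to row 1. P = [[3]], Q = [[1]].
Insert 7: appended to row 1. P = [[3, 7]], Q = [[1, 2]].
Insert 2: 2 bumps 3 from row 1; 3 starts row 2. P = [[2, 7], [3]], Q = [[1, 2], [3]].
Insert 6: 6 bumps 7 from row 1; 7 appends to row 2. P = [[2, 6], [3, 7]], Q = [[1, 2], [3, 4]].
Insert 8: appended to row 1. P = [[2, 6, 8], [3, 7]], Q = [[1, 2, 5], [3, 4]].
Insert 1: 1 bumps 2 from row 1; 2 bumps 3 from row 2; 3 starts row 3. P = [[1, 6, 8], [2, 7], [3]], Q = [[1, 2, 5], [3, 4], [6]].
Insert 4: 4 bumps 6 from row 1; 6 bumps 7 from row 2; 7 appends to row 3. P = [[1, 4, 8], [2, 6], [3, 7]], Q = [[1, 2, 5], [3, 4], [6, 7]].
Insert 5: 5 bumps 8 from row 1; 8 appends to row 2. P = [[1, 4, 5], [2, 6, 8], [3, 7]], Q = [[1, 2, 5], [3, 4, 8], [6, 7]].

So P = [[1, 4, 5], [2, 6, 8], [3, 7]], Q = [[1, 2, 5], [3, 4, 8], [6, 7]].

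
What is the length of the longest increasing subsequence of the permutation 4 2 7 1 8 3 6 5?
3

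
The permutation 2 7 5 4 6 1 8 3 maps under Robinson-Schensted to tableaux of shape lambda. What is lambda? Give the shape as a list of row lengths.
[4, 2, 1, 1]

Row-insert each entry into an empty tableau.

After inserting 2: P = [[2]].
After inserting 7: P = [[2, 7]].
After inserting 5: P = [[2, 5], [7]].
After inserting 4: P = [[2, 4], [5], [7]].
After inserting 6: P = [[2, 4, 6], [5], [7]].
After inserting 1: P = [[1, 4, 6], [2], [5], [7]].
After inserting 8: P = [[1, 4, 6, 8], [2], [5], [7]].
After inserting 3: P = [[1, 3, 6, 8], [2, 4], [5], [7]].

The final insertion tableau P = [[1, 3, 6, 8], [2, 4], [5], [7]] has shape [4, 2, 1, 1].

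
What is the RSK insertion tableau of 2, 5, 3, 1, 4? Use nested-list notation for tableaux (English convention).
Insert 2: appended to row 1. P = [[2]].
Insert 5: appended to row 1. P = [[2, 5]].
Insert 3: 3 bumps 5 from row 1; 5 starts row 2. P = [[2, 3], [5]].
Insert 1: 1 bumps 2 from row 1; 2 bumps 5 from row 2; 5 starts row 3. P = [[1, 3], [2], [5]].
Insert 4: appended to row 1. P = [[1, 3, 4], [2], [5]].

So P = [[1, 3, 4], [2], [5]].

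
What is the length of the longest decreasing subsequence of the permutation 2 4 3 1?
3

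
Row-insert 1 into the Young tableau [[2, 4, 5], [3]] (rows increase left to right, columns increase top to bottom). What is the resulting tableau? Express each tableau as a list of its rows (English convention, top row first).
In row 1, 1 replaces 2 (the leftmost entry greater than 1); 2 is bumped to row 2. In row 2, 2 replaces 3 (the leftmost entry greater than 2); 3 is bumped to row 3. 3 starts a new row 3. The new tableau is [[1, 4, 5], [2], [3]].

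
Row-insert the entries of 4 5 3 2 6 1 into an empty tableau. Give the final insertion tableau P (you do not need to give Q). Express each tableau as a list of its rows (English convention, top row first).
P = [[1, 5, 6], [2], [3], [4]]

Insert 4: appended to row 1. P = [[4]].
Insert 5: appended to row 1. P = [[4, 5]].
Insert 3: 3 bumps 4 from row 1; 4 starts row 2. P = [[3, 5], [4]].
Insert 2: 2 bumps 3 from row 1; 3 bumps 4 from row 2; 4 starts row 3. P = [[2, 5], [3], [4]].
Insert 6: appended to row 1. P = [[2, 5, 6], [3], [4]].
Insert 1: 1 bumps 2 from row 1; 2 bumps 3 from row 2; 3 bumps 4 from row 3; 4 starts row 4. P = [[1, 5, 6], [2], [3], [4]].

So P = [[1, 5, 6], [2], [3], [4]].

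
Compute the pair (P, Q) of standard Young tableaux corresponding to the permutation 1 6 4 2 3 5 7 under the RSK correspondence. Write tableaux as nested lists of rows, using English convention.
P = [[1, 2, 3, 5, 7], [4], [6]], Q = [[1, 2, 5, 6, 7], [3], [4]]

Insert each entry of the permutation into P by Schensted row insertion, recording in Q the position of each new cell.

Insert 1: appended to row 1. P = [[1]].
Insert 6: appended to row 1. P = [[1, 6]].
Insert 4: 4 bumps 6 from row 1; 6 starts row 2. P = [[1, 4], [6]].
Insert 2: 2 bumps 4 from row 1; 4 bumps 6 from row 2; 6 starts row 3. P = [[1, 2], [4], [6]].
Insert 3: appended to row 1. P = [[1, 2, 3], [4], [6]].
Insert 5: appended to row 1. P = [[1, 2, 3, 5], [4], [6]].
Insert 7: appended to row 1. P = [[1, 2, 3, 5, 7], [4], [6]].

So P = [[1, 2, 3, 5, 7], [4], [6]], Q = [[1, 2, 5, 6, 7], [3], [4]].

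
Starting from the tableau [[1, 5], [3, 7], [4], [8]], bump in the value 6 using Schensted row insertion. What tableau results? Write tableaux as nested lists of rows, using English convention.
[[1, 5, 6], [3, 7], [4], [8]]

6 is larger than every entry of row 1, so it is appended to row 1. The new tableau is [[1, 5, 6], [3, 7], [4], [8]].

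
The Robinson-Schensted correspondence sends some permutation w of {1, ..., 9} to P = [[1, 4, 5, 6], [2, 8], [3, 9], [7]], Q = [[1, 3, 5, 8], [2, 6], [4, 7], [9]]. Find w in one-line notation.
7 3 4 2 9 8 5 6 1

Reverse the RSK construction: for i from n down to 1, find the cell of Q containing i, remove the entry at that cell from P, and reverse-bump it up through P; the value ejected from row 1 is w(i).

Step i=9: Q has 9 at row 4, column 1; remove 7 from row 4 of P and reverse-bump: 7 enters row 3 and ejects 3; 3 enters row 2 and ejects 2; 2 enters row 1 and ejects 1. So w(9) = 1. P is now [[2, 4, 5, 6], [3, 8], [7, 9]].
Step i=8: Q has 8 at row 1, column 4; remove that cell from P, ejecting 6. So w(8) = 6. P is now [[2, 4, 5], [3, 8], [7, 9]].
Step i=7: Q has 7 at row 3, column 2; remove 9 from row 3 of P and reverse-bump: 9 enters row 2 and ejects 8; 8 enters row 1 and ejects 5. So w(7) = 5. P is now [[2, 4, 8], [3, 9], [7]].
Step i=6: Q has 6 at row 2, column 2; remove 9 from row 2 of P and reverse-bump: 9 enters row 1 and ejects 8. So w(6) = 8. P is now [[2, 4, 9], [3], [7]].
Step i=5: Q has 5 at row 1, column 3; remove that cell from P, ejecting 9. So w(5) = 9. P is now [[2, 4], [3], [7]].
Step i=4: Q has 4 at row 3, column 1; remove 7 from row 3 of P and reverse-bump: 7 enters row 2 and ejects 3; 3 enters row 1 and ejects 2. So w(4) = 2. P is now [[3, 4], [7]].
Step i=3: Q has 3 at row 1, column 2; remove that cell from P, ejecting 4. So w(3) = 4. P is now [[3], [7]].
Step i=2: Q has 2 at row 2, column 1; remove 7 from row 2 of P and reverse-bump: 7 enters row 1 and ejects 3. So w(2) = 3. P is now [[7]].
Step i=1: Q has 1 at row 1, column 1; remove that cell from P, ejecting 7. So w(1) = 7. P is now [].

So w = 7 3 4 2 9 8 5 6 1.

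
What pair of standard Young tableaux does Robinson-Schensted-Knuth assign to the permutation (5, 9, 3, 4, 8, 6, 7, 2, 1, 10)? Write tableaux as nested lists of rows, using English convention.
P = [[1, 4, 6, 7, 10], [2, 8], [3], [5], [9]], Q = [[1, 2, 5, 7, 10], [3, 4], [6], [8], [9]]

Insert each entry of the permutation into P by Schensted row insertion, recording in Q the position of each new cell.

Insert 5: appended to row 1. P = [[5]].
Insert 9: appended to row 1. P = [[5, 9]].
Insert 3: 3 bumps 5 from row 1; 5 starts row 2. P = [[3, 9], [5]].
Insert 4: 4 bumps 9 from row 1; 9 appends to row 2. P = [[3, 4], [5, 9]].
Insert 8: appended to row 1. P = [[3, 4, 8], [5, 9]].
Insert 6: 6 bumps 8 from row 1; 8 bumps 9 from row 2; 9 starts row 3. P = [[3, 4, 6], [5, 8], [9]].
Insert 7: appended to row 1. P = [[3, 4, 6, 7], [5, 8], [9]].
Insert 2: 2 bumps 3 from row 1; 3 bumps 5 from row 2; 5 bumps 9 from row 3; 9 starts row 4. P = [[2, 4, 6, 7], [3, 8], [5], [9]].
Insert 1: 1 bumps 2 from row 1; 2 bumps 3 from row 2; 3 bumps 5 from row 3; 5 bumps 9 from row 4; 9 starts row 5. P = [[1, 4, 6, 7], [2, 8], [3], [5], [9]].
Insert 10: appended to row 1. P = [[1, 4, 6, 7, 10], [2, 8], [3], [5], [9]].

So P = [[1, 4, 6, 7, 10], [2, 8], [3], [5], [9]], Q = [[1, 2, 5, 7, 10], [3, 4], [6], [8], [9]].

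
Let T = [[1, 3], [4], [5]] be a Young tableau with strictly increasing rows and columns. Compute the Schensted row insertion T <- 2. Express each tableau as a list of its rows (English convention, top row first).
In row 1, 2 replaces 3 (the leftmost entry greater than 2); 3 is bumped to row 2. In row 2, 3 replaces 4 (the leftmost entry greater than 3); 4 is bumped to row 3. In row 3, 4 replaces 5 (the leftmost entry greater than 4); 5 is bumped to row 4. 5 starts a new row 4. The new tableau is [[1, 2], [3], [4], [5]].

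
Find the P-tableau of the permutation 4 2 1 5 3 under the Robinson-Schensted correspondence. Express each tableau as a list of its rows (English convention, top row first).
P = [[1, 3], [2, 5], [4]]

After inserting 4: P = [[4]].
After inserting 2: P = [[2], [4]].
After inserting 1: P = [[1], [2], [4]].
After inserting 5: P = [[1, 5], [2], [4]].
After inserting 3: P = [[1, 3], [2, 5], [4]].

So P = [[1, 3], [2, 5], [4]].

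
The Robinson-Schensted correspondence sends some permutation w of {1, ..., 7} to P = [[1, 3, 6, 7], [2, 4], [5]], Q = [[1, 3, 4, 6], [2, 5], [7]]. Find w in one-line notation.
2 1 5 6 4 7 3

Reverse the RSK construction: for i from n down to 1, find the cell of Q containing i, remove the entry at that cell from P, and reverse-bump it up through P; the value ejected from row 1 is w(i).

Step i=7: Q has 7 at row 3, column 1; remove 5 from row 3 of P and reverse-bump: 5 enters row 2 and ejects 4; 4 enters row 1 and ejects 3. So w(7) = 3. P is now [[1, 4, 6, 7], [2, 5]].
Step i=6: Q has 6 at row 1, column 4; remove that cell from P, ejecting 7. So w(6) = 7. P is now [[1, 4, 6], [2, 5]].
Step i=5: Q has 5 at row 2, column 2; remove 5 from row 2 of P and reverse-bump: 5 enters row 1 and ejects 4. So w(5) = 4. P is now [[1, 5, 6], [2]].
Step i=4: Q has 4 at row 1, column 3; remove that cell from P, ejecting 6. So w(4) = 6. P is now [[1, 5], [2]].
Step i=3: Q has 3 at row 1, column 2; remove that cell from P, ejecting 5. So w(3) = 5. P is now [[1], [2]].
Step i=2: Q has 2 at row 2, column 1; remove 2 from row 2 of P and reverse-bump: 2 enters row 1 and ejects 1. So w(2) = 1. P is now [[2]].
Step i=1: Q has 1 at row 1, column 1; remove that cell from P, ejecting 2. So w(1) = 2. P is now [].

So w = 2 1 5 6 4 7 3.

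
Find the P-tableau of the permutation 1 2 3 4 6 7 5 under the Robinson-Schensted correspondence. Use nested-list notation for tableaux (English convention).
P = [[1, 2, 3, 4, 5, 7], [6]]

Insert 1: appended to row 1. P = [[1]].
Insert 2: appended to row 1. P = [[1, 2]].
Insert 3: appended to row 1. P = [[1, 2, 3]].
Insert 4: appended to row 1. P = [[1, 2, 3, 4]].
Insert 6: appended to row 1. P = [[1, 2, 3, 4, 6]].
Insert 7: appended to row 1. P = [[1, 2, 3, 4, 6, 7]].
Insert 5: 5 bumps 6 from row 1; 6 starts row 2. P = [[1, 2, 3, 4, 5, 7], [6]].

So P = [[1, 2, 3, 4, 5, 7], [6]].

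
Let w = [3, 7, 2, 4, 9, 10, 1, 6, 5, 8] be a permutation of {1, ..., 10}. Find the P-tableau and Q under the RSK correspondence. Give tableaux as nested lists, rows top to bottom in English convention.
P = [[1, 4, 5, 8], [2, 6, 9, 10], [3, 7]], Q = [[1, 2, 5, 6], [3, 4, 8, 10], [7, 9]]

Insert each entry of the permutation into P by Schensted row insertion, recording in Q the position of each new cell.

After inserting 3: P = [[3]].
After inserting 7: P = [[3, 7]].
After inserting 2: P = [[2, 7], [3]].
After inserting 4: P = [[2, 4], [3, 7]].
After inserting 9: P = [[2, 4, 9], [3, 7]].
After inserting 10: P = [[2, 4, 9, 10], [3, 7]].
After inserting 1: P = [[1, 4, 9, 10], [2, 7], [3]].
After inserting 6: P = [[1, 4, 6, 10], [2, 7, 9], [3]].
After inserting 5: P = [[1, 4, 5, 10], [2, 6, 9], [3, 7]].
After inserting 8: P = [[1, 4, 5, 8], [2, 6, 9, 10], [3, 7]].

So P = [[1, 4, 5, 8], [2, 6, 9, 10], [3, 7]], Q = [[1, 2, 5, 6], [3, 4, 8, 10], [7, 9]].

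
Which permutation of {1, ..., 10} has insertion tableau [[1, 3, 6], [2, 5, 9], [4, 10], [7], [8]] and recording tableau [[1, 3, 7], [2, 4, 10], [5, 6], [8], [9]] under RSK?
8 4 10 7 2 5 9 3 1 6

Reverse the RSK construction: for i from n down to 1, find the cell of Q containing i, remove the entry at that cell from P, and reverse-bump it up through P; the value ejected from row 1 is w(i).

Step i=10: Q has 10 at row 2, column 3; remove 9 from row 2 of P and reverse-bump: 9 enters row 1 and ejects 6. So w(10) = 6. P is now [[1, 3, 9], [2, 5], [4, 10], [7], [8]].
Step i=9: Q has 9 at row 5, column 1; remove 8 from row 5 of P and reverse-bump: 8 enters row 4 and ejects 7; 7 enters row 3 and ejects 4; 4 enters row 2 and ejects 2; 2 enters row 1 and ejects 1. So w(9) = 1. P is now [[2, 3, 9], [4, 5], [7, 10], [8]].
Step i=8: Q has 8 at row 4, column 1; remove 8 from row 4 of P and reverse-bump: 8 enters row 3 and ejects 7; 7 enters row 2 and ejects 5; 5 enters row 1 and ejects 3. So w(8) = 3. P is now [[2, 5, 9], [4, 7], [8, 10]].
Step i=7: Q has 7 at row 1, column 3; remove that cell from P, ejecting 9. So w(7) = 9. P is now [[2, 5], [4, 7], [8, 10]].
Step i=6: Q has 6 at row 3, column 2; remove 10 from row 3 of P and reverse-bump: 10 enters row 2 and ejects 7; 7 enters row 1 and ejects 5. So w(6) = 5. P is now [[2, 7], [4, 10], [8]].
Step i=5: Q has 5 at row 3, column 1; remove 8 from row 3 of P and reverse-bump: 8 enters row 2 and ejects 4; 4 enters row 1 and ejects 2. So w(5) = 2. P is now [[4, 7], [8, 10]].
Step i=4: Q has 4 at row 2, column 2; remove 10 from row 2 of P and reverse-bump: 10 enters row 1 and ejects 7. So w(4) = 7. P is now [[4, 10], [8]].
Step i=3: Q has 3 at row 1, column 2; remove that cell from P, ejecting 10. So w(3) = 10. P is now [[4], [8]].
Step i=2: Q has 2 at row 2, column 1; remove 8 from row 2 of P and reverse-bump: 8 enters row 1 and ejects 4. So w(2) = 4. P is now [[8]].
Step i=1: Q has 1 at row 1, column 1; remove that cell from P, ejecting 8. So w(1) = 8. P is now [].

So w = 8 4 10 7 2 5 9 3 1 6.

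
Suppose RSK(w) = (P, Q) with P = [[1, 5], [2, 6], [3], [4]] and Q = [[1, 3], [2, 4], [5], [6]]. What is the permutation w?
Reverse the RSK construction: for i from n down to 1, find the cell of Q containing i, remove the entry at that cell from P, and reverse-bump it up through P; the value ejected from row 1 is w(i).

Step i=6: Q has 6 at row 4, column 1; remove 4 from row 4 of P and reverse-bump: 4 enters row 3 and ejects 3; 3 enters row 2 and ejects 2; 2 enters row 1 and ejects 1. So w(6) = 1. P is now [[2, 5], [3, 6], [4]].
Step i=5: Q has 5 at row 3, column 1; remove 4 from row 3 of P and reverse-bump: 4 enters row 2 and ejects 3; 3 enters row 1 and ejects 2. So w(5) = 2. P is now [[3, 5], [4, 6]].
Step i=4: Q has 4 at row 2, column 2; remove 6 from row 2 of P and reverse-bump: 6 enters row 1 and ejects 5. So w(4) = 5. P is now [[3, 6], [4]].
Step i=3: Q has 3 at row 1, column 2; remove that cell from P, ejecting 6. So w(3) = 6. P is now [[3], [4]].
Step i=2: Q has 2 at row 2, column 1; remove 4 from row 2 of P and reverse-bump: 4 enters row 1 and ejects 3. So w(2) = 3. P is now [[4]].
Step i=1: Q has 1 at row 1, column 1; remove that cell from P, ejecting 4. So w(1) = 4. P is now [].

So w = 4 3 6 5 2 1.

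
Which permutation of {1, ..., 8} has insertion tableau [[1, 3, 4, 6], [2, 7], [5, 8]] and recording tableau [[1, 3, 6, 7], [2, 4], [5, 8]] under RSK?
5 2 8 3 1 4 7 6

Reverse the RSK construction: for i from n down to 1, find the cell of Q containing i, remove the entry at that cell from P, and reverse-bump it up through P; the value ejected from row 1 is w(i).

Step i=8: Q has 8 at row 3, column 2; remove 8 from row 3 of P and reverse-bump: 8 enters row 2 and ejects 7; 7 enters row 1 and ejects 6. So w(8) = 6. P is now [[1, 3, 4, 7], [2, 8], [5]].
Step i=7: Q has 7 at row 1, column 4; remove that cell from P, ejecting 7. So w(7) = 7. P is now [[1, 3, 4], [2, 8], [5]].
Step i=6: Q has 6 at row 1, column 3; remove that cell from P, ejecting 4. So w(6) = 4. P is now [[1, 3], [2, 8], [5]].
Step i=5: Q has 5 at row 3, column 1; remove 5 from row 3 of P and reverse-bump: 5 enters row 2 and ejects 2; 2 enters row 1 and ejects 1. So w(5) = 1. P is now [[2, 3], [5, 8]].
Step i=4: Q has 4 at row 2, column 2; remove 8 from row 2 of P and reverse-bump: 8 enters row 1 and ejects 3. So w(4) = 3. P is now [[2, 8], [5]].
Step i=3: Q has 3 at row 1, column 2; remove that cell from P, ejecting 8. So w(3) = 8. P is now [[2], [5]].
Step i=2: Q has 2 at row 2, column 1; remove 5 from row 2 of P and reverse-bump: 5 enters row 1 and ejects 2. So w(2) = 2. P is now [[5]].
Step i=1: Q has 1 at row 1, column 1; remove that cell from P, ejecting 5. So w(1) = 5. P is now [].

So w = 5 2 8 3 1 4 7 6.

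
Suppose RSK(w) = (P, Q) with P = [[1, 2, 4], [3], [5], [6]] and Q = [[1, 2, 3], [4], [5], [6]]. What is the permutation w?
Reverse RSK: for i = n, n-1, ..., 1, locate i in Q, remove the corresponding corner cell from P, and reverse-bump its entry up through P; the value ejected from row 1 is w(i).

So w = 1 3 6 5 4 2.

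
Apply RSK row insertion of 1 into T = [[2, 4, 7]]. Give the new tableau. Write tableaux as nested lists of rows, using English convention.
[[1, 4, 7], [2]]

In row 1, 1 replaces 2 (the leftmost entry greater than 1); 2 is bumped to row 2. 2 starts a new row 2. The new tableau is [[1, 4, 7], [2]].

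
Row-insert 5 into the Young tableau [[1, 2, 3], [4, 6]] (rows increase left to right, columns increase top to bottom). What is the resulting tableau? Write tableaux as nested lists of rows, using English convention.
[[1, 2, 3, 5], [4, 6]]

5 is larger than every entry of row 1, so it is appended to row 1. The new tableau is [[1, 2, 3, 5], [4, 6]].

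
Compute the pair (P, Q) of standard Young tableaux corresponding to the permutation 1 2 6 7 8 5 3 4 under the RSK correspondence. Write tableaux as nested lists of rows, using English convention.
P = [[1, 2, 3, 4, 8], [5, 7], [6]], Q = [[1, 2, 3, 4, 5], [6, 8], [7]]

Insert each entry of the permutation into P by Schensted row insertion, recording in Q the position of each new cell.

Insert 1: appended to row 1. P = [[1]].
Insert 2: appended to row 1. P = [[1, 2]].
Insert 6: appended to row 1. P = [[1, 2, 6]].
Insert 7: appended to row 1. P = [[1, 2, 6, 7]].
Insert 8: appended to row 1. P = [[1, 2, 6, 7, 8]].
Insert 5: 5 bumps 6 from row 1; 6 starts row 2. P = [[1, 2, 5, 7, 8], [6]].
Insert 3: 3 bumps 5 from row 1; 5 bumps 6 from row 2; 6 starts row 3. P = [[1, 2, 3, 7, 8], [5], [6]].
Insert 4: 4 bumps 7 from row 1; 7 appends to row 2. P = [[1, 2, 3, 4, 8], [5, 7], [6]].

So P = [[1, 2, 3, 4, 8], [5, 7], [6]], Q = [[1, 2, 3, 4, 5], [6, 8], [7]].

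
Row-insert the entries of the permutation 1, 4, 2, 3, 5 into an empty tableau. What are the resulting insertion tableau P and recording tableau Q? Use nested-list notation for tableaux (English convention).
Insert each entry of the permutation into P by Schensted row insertion, recording in Q the position of each new cell.

After inserting 1: P = [[1]].
After inserting 4: P = [[1, 4]].
After inserting 2: P = [[1, 2], [4]].
After inserting 3: P = [[1, 2, 3], [4]].
After inserting 5: P = [[1, 2, 3, 5], [4]].

So P = [[1, 2, 3, 5], [4]], Q = [[1, 2, 4, 5], [3]].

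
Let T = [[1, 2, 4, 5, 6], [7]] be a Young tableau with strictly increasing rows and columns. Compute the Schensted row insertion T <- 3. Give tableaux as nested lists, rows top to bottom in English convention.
[[1, 2, 3, 5, 6], [4], [7]]

In row 1, 3 replaces 4 (the leftmost entry greater than 3); 4 is bumped to row 2. In row 2, 4 replaces 7 (the leftmost entry greater than 4); 7 is bumped to row 3. 7 starts a new row 3. The new tableau is [[1, 2, 3, 5, 6], [4], [7]].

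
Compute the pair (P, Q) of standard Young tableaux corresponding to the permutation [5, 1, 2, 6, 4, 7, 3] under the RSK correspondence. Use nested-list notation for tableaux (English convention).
Insert each entry of the permutation into P by Schensted row insertion, recording in Q the position of each new cell.

Insert 5: appended to row 1. P = [[5]], Q = [[1]].
Insert 1: 1 bumps 5 from row 1; 5 starts row 2. P = [[1], [5]], Q = [[1], [2]].
Insert 2: appended to row 1. P = [[1, 2], [5]], Q = [[1, 3], [2]].
Insert 6: appended to row 1. P = [[1, 2, 6], [5]], Q = [[1, 3, 4], [2]].
Insert 4: 4 bumps 6 from row 1; 6 appends to row 2. P = [[1, 2, 4], [5, 6]], Q = [[1, 3, 4], [2, 5]].
Insert 7: appended to row 1. P = [[1, 2, 4, 7], [5, 6]], Q = [[1, 3, 4, 6], [2, 5]].
Insert 3: 3 bumps 4 from row 1; 4 bumps 5 from row 2; 5 starts row 3. P = [[1, 2, 3, 7], [4, 6], [5]], Q = [[1, 3, 4, 6], [2, 5], [7]].

So P = [[1, 2, 3, 7], [4, 6], [5]], Q = [[1, 3, 4, 6], [2, 5], [7]].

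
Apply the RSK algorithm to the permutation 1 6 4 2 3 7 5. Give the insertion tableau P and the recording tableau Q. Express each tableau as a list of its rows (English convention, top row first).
P = [[1, 2, 3, 5], [4, 7], [6]], Q = [[1, 2, 5, 6], [3, 7], [4]]

Insert each entry of the permutation into P by Schensted row insertion, recording in Q the position of each new cell.

Insert 1: appended to row 1. P = [[1]].
Insert 6: appended to row 1. P = [[1, 6]].
Insert 4: 4 bumps 6 from row 1; 6 starts row 2. P = [[1, 4], [6]].
Insert 2: 2 bumps 4 from row 1; 4 bumps 6 from row 2; 6 starts row 3. P = [[1, 2], [4], [6]].
Insert 3: appended to row 1. P = [[1, 2, 3], [4], [6]].
Insert 7: appended to row 1. P = [[1, 2, 3, 7], [4], [6]].
Insert 5: 5 bumps 7 from row 1; 7 appends to row 2. P = [[1, 2, 3, 5], [4, 7], [6]].

So P = [[1, 2, 3, 5], [4, 7], [6]], Q = [[1, 2, 5, 6], [3, 7], [4]].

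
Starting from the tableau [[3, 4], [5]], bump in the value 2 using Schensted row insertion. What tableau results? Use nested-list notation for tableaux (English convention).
In row 1, 2 replaces 3 (the leftmost entry greater than 2); 3 is bumped to row 2. In row 2, 3 replaces 5 (the leftmost entry greater than 3); 5 is bumped to row 3. 5 starts a new row 3. The new tableau is [[2, 4], [3], [5]].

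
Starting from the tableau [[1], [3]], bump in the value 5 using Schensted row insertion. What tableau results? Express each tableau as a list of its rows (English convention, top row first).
5 is larger than every entry of row 1, so it is appended to row 1. The new tableau is [[1, 5], [3]].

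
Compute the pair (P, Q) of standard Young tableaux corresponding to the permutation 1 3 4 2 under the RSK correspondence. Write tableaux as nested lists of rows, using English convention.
Insert each entry of the permutation into P by Schensted row insertion, recording in Q the position of each new cell.

Insert 1: appended to row 1. P = [[1]].
Insert 3: appended to row 1. P = [[1, 3]].
Insert 4: appended to row 1. P = [[1, 3, 4]].
Insert 2: 2 bumps 3 from row 1; 3 starts row 2. P = [[1, 2, 4], [3]].

So P = [[1, 2, 4], [3]], Q = [[1, 2, 3], [4]].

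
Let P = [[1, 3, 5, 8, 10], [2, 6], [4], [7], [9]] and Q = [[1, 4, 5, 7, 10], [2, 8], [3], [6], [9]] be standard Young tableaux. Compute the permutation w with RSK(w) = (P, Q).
9 7 2 4 6 3 8 5 1 10

Reverse the RSK construction: for i from n down to 1, find the cell of Q containing i, remove the entry at that cell from P, and reverse-bump it up through P; the value ejected from row 1 is w(i).

Step i=10: Q has 10 at row 1, column 5; remove that cell from P, ejecting 10. So w(10) = 10. P is now [[1, 3, 5, 8], [2, 6], [4], [7], [9]].
Step i=9: Q has 9 at row 5, column 1; remove 9 from row 5 of P and reverse-bump: 9 enters row 4 and ejects 7; 7 enters row 3 and ejects 4; 4 enters row 2 and ejects 2; 2 enters row 1 and ejects 1. So w(9) = 1. P is now [[2, 3, 5, 8], [4, 6], [7], [9]].
Step i=8: Q has 8 at row 2, column 2; remove 6 from row 2 of P and reverse-bump: 6 enters row 1 and ejects 5. So w(8) = 5. P is now [[2, 3, 6, 8], [4], [7], [9]].
Step i=7: Q has 7 at row 1, column 4; remove that cell from P, ejecting 8. So w(7) = 8. P is now [[2, 3, 6], [4], [7], [9]].
Step i=6: Q has 6 at row 4, column 1; remove 9 from row 4 of P and reverse-bump: 9 enters row 3 and ejects 7; 7 enters row 2 and ejects 4; 4 enters row 1 and ejects 3. So w(6) = 3. P is now [[2, 4, 6], [7], [9]].
Step i=5: Q has 5 at row 1, column 3; remove that cell from P, ejecting 6. So w(5) = 6. P is now [[2, 4], [7], [9]].
Step i=4: Q has 4 at row 1, column 2; remove that cell from P, ejecting 4. So w(4) = 4. P is now [[2], [7], [9]].
Step i=3: Q has 3 at row 3, column 1; remove 9 from row 3 of P and reverse-bump: 9 enters row 2 and ejects 7; 7 enters row 1 and ejects 2. So w(3) = 2. P is now [[7], [9]].
Step i=2: Q has 2 at row 2, column 1; remove 9 from row 2 of P and reverse-bump: 9 enters row 1 and ejects 7. So w(2) = 7. P is now [[9]].
Step i=1: Q has 1 at row 1, column 1; remove that cell from P, ejecting 9. So w(1) = 9. P is now [].

So w = 9 7 2 4 6 3 8 5 1 10.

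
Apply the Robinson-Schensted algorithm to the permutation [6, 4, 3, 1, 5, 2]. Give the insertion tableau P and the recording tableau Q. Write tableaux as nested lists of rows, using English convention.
P = [[1, 2], [3, 5], [4], [6]], Q = [[1, 5], [2, 6], [3], [4]]

Insert each entry of the permutation into P by Schensted row insertion, recording in Q the position of each new cell.

Insert 6: appended to row 1. P = [[6]], Q = [[1]].
Insert 4: 4 bumps 6 from row 1; 6 starts row 2. P = [[4], [6]], Q = [[1], [2]].
Insert 3: 3 bumps 4 from row 1; 4 bumps 6 from row 2; 6 starts row 3. P = [[3], [4], [6]], Q = [[1], [2], [3]].
Insert 1: 1 bumps 3 from row 1; 3 bumps 4 from row 2; 4 bumps 6 from row 3; 6 starts row 4. P = [[1], [3], [4], [6]], Q = [[1], [2], [3], [4]].
Insert 5: appended to row 1. P = [[1, 5], [3], [4], [6]], Q = [[1, 5], [2], [3], [4]].
Insert 2: 2 bumps 5 from row 1; 5 appends to row 2. P = [[1, 2], [3, 5], [4], [6]], Q = [[1, 5], [2, 6], [3], [4]].

So P = [[1, 2], [3, 5], [4], [6]], Q = [[1, 5], [2, 6], [3], [4]].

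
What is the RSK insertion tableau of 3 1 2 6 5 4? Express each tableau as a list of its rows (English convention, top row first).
P = [[1, 2, 4], [3, 5], [6]]

Insert 3: appended to row 1. P = [[3]].
Insert 1: 1 bumps 3 from row 1; 3 starts row 2. P = [[1], [3]].
Insert 2: appended to row 1. P = [[1, 2], [3]].
Insert 6: appended to row 1. P = [[1, 2, 6], [3]].
Insert 5: 5 bumps 6 from row 1; 6 appends to row 2. P = [[1, 2, 5], [3, 6]].
Insert 4: 4 bumps 5 from row 1; 5 bumps 6 from row 2; 6 starts row 3. P = [[1, 2, 4], [3, 5], [6]].

So P = [[1, 2, 4], [3, 5], [6]].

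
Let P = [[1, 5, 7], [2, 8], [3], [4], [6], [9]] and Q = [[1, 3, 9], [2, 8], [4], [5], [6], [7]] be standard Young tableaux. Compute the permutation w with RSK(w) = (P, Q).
Reverse RSK: for i = n, n-1, ..., 1, locate i in Q, remove the corresponding corner cell from P, and reverse-bump its entry up through P; the value ejected from row 1 is w(i).

So w = 9 6 8 4 3 2 1 5 7.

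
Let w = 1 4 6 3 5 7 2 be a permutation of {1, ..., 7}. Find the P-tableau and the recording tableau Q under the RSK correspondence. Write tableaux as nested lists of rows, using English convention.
P = [[1, 2, 5, 7], [3, 6], [4]], Q = [[1, 2, 3, 6], [4, 5], [7]]

Insert each entry of the permutation into P by Schensted row insertion, recording in Q the position of each new cell.

Insert 1: appended to row 1. P = [[1]].
Insert 4: appended to row 1. P = [[1, 4]].
Insert 6: appended to row 1. P = [[1, 4, 6]].
Insert 3: 3 bumps 4 from row 1; 4 starts row 2. P = [[1, 3, 6], [4]].
Insert 5: 5 bumps 6 from row 1; 6 appends to row 2. P = [[1, 3, 5], [4, 6]].
Insert 7: appended to row 1. P = [[1, 3, 5, 7], [4, 6]].
Insert 2: 2 bumps 3 from row 1; 3 bumps 4 from row 2; 4 starts row 3. P = [[1, 2, 5, 7], [3, 6], [4]].

So P = [[1, 2, 5, 7], [3, 6], [4]], Q = [[1, 2, 3, 6], [4, 5], [7]].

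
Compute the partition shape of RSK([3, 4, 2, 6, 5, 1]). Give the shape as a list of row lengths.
[3, 2, 1]

Row-insert each entry into an empty tableau.

After inserting 3: P = [[3]].
After inserting 4: P = [[3, 4]].
After inserting 2: P = [[2, 4], [3]].
After inserting 6: P = [[2, 4, 6], [3]].
After inserting 5: P = [[2, 4, 5], [3, 6]].
After inserting 1: P = [[1, 4, 5], [2, 6], [3]].

The final insertion tableau P = [[1, 4, 5], [2, 6], [3]] has shape [3, 2, 1].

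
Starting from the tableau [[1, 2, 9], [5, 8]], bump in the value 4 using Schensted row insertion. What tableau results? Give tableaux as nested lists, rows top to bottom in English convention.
[[1, 2, 4], [5, 8, 9]]

In row 1, 4 replaces 9 (the leftmost entry greater than 4); 9 is bumped to row 2. 9 is appended to row 2. The new tableau is [[1, 2, 4], [5, 8, 9]].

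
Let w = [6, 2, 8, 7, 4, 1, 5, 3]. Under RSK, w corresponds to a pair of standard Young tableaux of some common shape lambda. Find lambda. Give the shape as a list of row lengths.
[3, 2, 2, 1]

Row-insert each entry into an empty tableau.

After inserting 6: P = [[6]].
After inserting 2: P = [[2], [6]].
After inserting 8: P = [[2, 8], [6]].
After inserting 7: P = [[2, 7], [6, 8]].
After inserting 4: P = [[2, 4], [6, 7], [8]].
After inserting 1: P = [[1, 4], [2, 7], [6], [8]].
After inserting 5: P = [[1, 4, 5], [2, 7], [6], [8]].
After inserting 3: P = [[1, 3, 5], [2, 4], [6, 7], [8]].

The final insertion tableau P = [[1, 3, 5], [2, 4], [6, 7], [8]] has shape [3, 2, 2, 1].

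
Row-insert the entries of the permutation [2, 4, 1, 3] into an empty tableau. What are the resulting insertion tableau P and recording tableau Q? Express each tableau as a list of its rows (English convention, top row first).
Insert each entry of the permutation into P by Schensted row insertion, recording in Q the position of each new cell.

Insert 2: appended to row 1. P = [[2]], Q = [[1]].
Insert 4: appended to row 1. P = [[2, 4]], Q = [[1, 2]].
Insert 1: 1 bumps 2 from row 1; 2 starts row 2. P = [[1, 4], [2]], Q = [[1, 2], [3]].
Insert 3: 3 bumps 4 from row 1; 4 appends to row 2. P = [[1, 3], [2, 4]], Q = [[1, 2], [3, 4]].

So P = [[1, 3], [2, 4]], Q = [[1, 2], [3, 4]].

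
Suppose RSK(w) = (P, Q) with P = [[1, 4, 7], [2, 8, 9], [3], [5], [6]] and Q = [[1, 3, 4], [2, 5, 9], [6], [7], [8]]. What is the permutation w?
6 3 8 9 5 4 2 1 7

Reverse the RSK construction: for i from n down to 1, find the cell of Q containing i, remove the entry at that cell from P, and reverse-bump it up through P; the value ejected from row 1 is w(i).

Step i=9: Q has 9 at row 2, column 3; remove 9 from row 2 of P and reverse-bump: 9 enters row 1 and ejects 7. So w(9) = 7. P is now [[1, 4, 9], [2, 8], [3], [5], [6]].
Step i=8: Q has 8 at row 5, column 1; remove 6 from row 5 of P and reverse-bump: 6 enters row 4 and ejects 5; 5 enters row 3 and ejects 3; 3 enters row 2 and ejects 2; 2 enters row 1 and ejects 1. So w(8) = 1. P is now [[2, 4, 9], [3, 8], [5], [6]].
Step i=7: Q has 7 at row 4, column 1; remove 6 from row 4 of P and reverse-bump: 6 enters row 3 and ejects 5; 5 enters row 2 and ejects 3; 3 enters row 1 and ejects 2. So w(7) = 2. P is now [[3, 4, 9], [5, 8], [6]].
Step i=6: Q has 6 at row 3, column 1; remove 6 from row 3 of P and reverse-bump: 6 enters row 2 and ejects 5; 5 enters row 1 and ejects 4. So w(6) = 4. P is now [[3, 5, 9], [6, 8]].
Step i=5: Q has 5 at row 2, column 2; remove 8 from row 2 of P and reverse-bump: 8 enters row 1 and ejects 5. So w(5) = 5. P is now [[3, 8, 9], [6]].
Step i=4: Q has 4 at row 1, column 3; remove that cell from P, ejecting 9. So w(4) = 9. P is now [[3, 8], [6]].
Step i=3: Q has 3 at row 1, column 2; remove that cell from P, ejecting 8. So w(3) = 8. P is now [[3], [6]].
Step i=2: Q has 2 at row 2, column 1; remove 6 from row 2 of P and reverse-bump: 6 enters row 1 and ejects 3. So w(2) = 3. P is now [[6]].
Step i=1: Q has 1 at row 1, column 1; remove that cell from P, ejecting 6. So w(1) = 6. P is now [].

So w = 6 3 8 9 5 4 2 1 7.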